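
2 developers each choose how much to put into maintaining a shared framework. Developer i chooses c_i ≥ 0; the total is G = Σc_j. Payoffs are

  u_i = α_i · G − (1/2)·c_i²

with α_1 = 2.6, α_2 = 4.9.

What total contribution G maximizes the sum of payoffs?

Planner FOC: ∂(Σu_j)/∂c_i = (Σα_j) − c_i = 0, so c_i^SO = Σα_j = 7.5 for every i; G^SO = 15.

15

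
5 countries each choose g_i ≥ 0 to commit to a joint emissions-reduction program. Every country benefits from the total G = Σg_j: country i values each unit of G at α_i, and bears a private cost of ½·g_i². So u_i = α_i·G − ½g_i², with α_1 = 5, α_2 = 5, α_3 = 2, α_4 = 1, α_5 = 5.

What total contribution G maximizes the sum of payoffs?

90

Planner FOC: ∂(Σu_j)/∂g_i = (Σα_j) − g_i = 0, so g_i^SO = Σα_j = 18 for every i; G^SO = 90.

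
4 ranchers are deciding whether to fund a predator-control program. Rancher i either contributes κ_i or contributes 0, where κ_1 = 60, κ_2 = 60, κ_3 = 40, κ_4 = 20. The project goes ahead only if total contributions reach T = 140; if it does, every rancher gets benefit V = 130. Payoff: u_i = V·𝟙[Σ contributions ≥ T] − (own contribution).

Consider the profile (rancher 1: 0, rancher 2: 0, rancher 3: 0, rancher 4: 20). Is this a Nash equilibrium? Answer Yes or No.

Total = 20 < 140: not provided.
Rancher 1 (pledges 0, payoff 0): pledging 60 → total 80, payoff -60. No gain.
Rancher 2 (pledges 0, payoff 0): pledging 60 → total 80, payoff -60. No gain.
Rancher 3 (pledges 0, payoff 0): pledging 40 → total 60, payoff -40. No gain.
Rancher 4 (pledges 20, payoff -20): dropping to 0 → total 0, payoff 0. Profitable deviation.

No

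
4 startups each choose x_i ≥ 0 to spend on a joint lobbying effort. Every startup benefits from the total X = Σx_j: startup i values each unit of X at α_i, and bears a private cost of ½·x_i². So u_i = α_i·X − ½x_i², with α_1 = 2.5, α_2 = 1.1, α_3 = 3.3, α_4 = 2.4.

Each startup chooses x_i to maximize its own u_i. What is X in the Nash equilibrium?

Startup i's FOC: ∂u_i/∂x_i = α_i − x_i = 0, so x_i* = α_i.
NE contributions = (2.5, 1.1, 3.3, 2.4); X = 9.3.

9.3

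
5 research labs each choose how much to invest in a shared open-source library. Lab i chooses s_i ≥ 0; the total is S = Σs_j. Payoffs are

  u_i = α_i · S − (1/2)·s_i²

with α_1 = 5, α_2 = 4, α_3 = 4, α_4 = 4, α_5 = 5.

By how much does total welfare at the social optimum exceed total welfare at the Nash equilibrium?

Lab i's FOC: ∂u_i/∂s_i = α_i − s_i = 0, so s_i* = α_i.
NE contributions = (5, 4, 4, 4, 5); S = 22.
W^NE = (Σα)·S − ½Σα_i² = 22² − ½·98 = 435.
Planner sets s_i = Σα_j = 22 for every i, so S^SO = 5·22 = 110.
W^SO = (Σα)·S^SO − ½·5·(Σα)² = (5/2)·22² = 1210.
Deadweight loss = W^SO − W^NE = 775.

775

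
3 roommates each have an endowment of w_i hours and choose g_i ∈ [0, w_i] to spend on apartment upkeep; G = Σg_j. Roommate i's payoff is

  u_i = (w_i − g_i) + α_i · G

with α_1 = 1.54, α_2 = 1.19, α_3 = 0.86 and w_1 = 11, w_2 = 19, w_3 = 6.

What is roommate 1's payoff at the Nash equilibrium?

46.2

∂u_i/∂g_i = α_i − 1, so roommate i contributes w_i if α_i > 1, else 0.
α_i > 1 for i ∈ {1, 2}; NE contributions (11, 19, 0), G = 30.
u_1 = (11 − 11) + 1.54·30 = 46.2.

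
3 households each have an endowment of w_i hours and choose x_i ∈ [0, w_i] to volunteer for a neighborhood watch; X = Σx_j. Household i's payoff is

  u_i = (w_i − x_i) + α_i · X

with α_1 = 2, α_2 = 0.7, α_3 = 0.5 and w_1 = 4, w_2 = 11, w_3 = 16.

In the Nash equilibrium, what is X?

∂u_i/∂x_i = α_i − 1, so household i contributes w_i if α_i > 1, else 0.
α_i > 1 for i ∈ {1}; NE contributions (4, 0, 0), X = 4.

4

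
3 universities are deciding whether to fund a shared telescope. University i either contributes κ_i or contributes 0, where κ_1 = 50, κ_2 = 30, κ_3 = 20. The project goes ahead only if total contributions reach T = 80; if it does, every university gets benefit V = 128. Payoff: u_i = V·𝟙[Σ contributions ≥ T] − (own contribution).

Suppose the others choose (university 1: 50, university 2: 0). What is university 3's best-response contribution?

Others' total = 50. Even contributing 20 gives 70 < 80: no benefit either way.
Best response: 0.

0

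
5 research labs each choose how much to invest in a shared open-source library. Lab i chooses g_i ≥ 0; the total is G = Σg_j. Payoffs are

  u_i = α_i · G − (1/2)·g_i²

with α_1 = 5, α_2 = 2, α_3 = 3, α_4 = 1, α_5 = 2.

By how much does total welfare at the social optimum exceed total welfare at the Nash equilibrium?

275

Lab i's FOC: ∂u_i/∂g_i = α_i − g_i = 0, so g_i* = α_i.
NE contributions = (5, 2, 3, 1, 2); G = 13.
W^NE = (Σα)·G − ½Σα_i² = 13² − ½·43 = 147.5.
Planner sets g_i = Σα_j = 13 for every i, so G^SO = 5·13 = 65.
W^SO = (Σα)·G^SO − ½·5·(Σα)² = (5/2)·13² = 422.5.
Deadweight loss = W^SO − W^NE = 275.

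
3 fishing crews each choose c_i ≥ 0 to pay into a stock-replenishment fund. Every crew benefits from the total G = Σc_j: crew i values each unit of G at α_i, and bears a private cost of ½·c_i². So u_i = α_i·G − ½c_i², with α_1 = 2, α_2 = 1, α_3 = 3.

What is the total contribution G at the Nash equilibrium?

6

Crew i's FOC: ∂u_i/∂c_i = α_i − c_i = 0, so c_i* = α_i.
NE contributions = (2, 1, 3); G = 6.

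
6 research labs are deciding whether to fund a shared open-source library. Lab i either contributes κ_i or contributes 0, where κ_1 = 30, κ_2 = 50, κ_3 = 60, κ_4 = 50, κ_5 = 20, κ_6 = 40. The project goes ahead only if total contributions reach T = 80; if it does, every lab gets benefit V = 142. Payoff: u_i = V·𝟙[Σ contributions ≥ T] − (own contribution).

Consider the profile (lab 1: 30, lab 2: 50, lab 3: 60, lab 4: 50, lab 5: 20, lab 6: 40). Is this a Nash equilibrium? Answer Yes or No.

Total = 250 ≥ 80: provided.
Lab 1 (pledges 30, payoff 112): dropping to 0 → total 220, payoff 142. Profitable deviation.

No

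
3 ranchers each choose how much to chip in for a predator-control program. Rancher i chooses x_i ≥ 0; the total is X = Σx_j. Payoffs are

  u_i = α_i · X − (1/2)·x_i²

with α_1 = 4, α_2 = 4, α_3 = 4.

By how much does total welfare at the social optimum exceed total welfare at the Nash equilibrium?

96

Rancher i's FOC: ∂u_i/∂x_i = α_i − x_i = 0, so x_i* = α_i.
NE contributions = (4, 4, 4); X = 12.
W^NE = (Σα)·X − ½Σα_i² = 12² − ½·48 = 120.
Planner sets x_i = Σα_j = 12 for every i, so X^SO = 3·12 = 36.
W^SO = (Σα)·X^SO − ½·3·(Σα)² = (3/2)·12² = 216.
Deadweight loss = W^SO − W^NE = 96.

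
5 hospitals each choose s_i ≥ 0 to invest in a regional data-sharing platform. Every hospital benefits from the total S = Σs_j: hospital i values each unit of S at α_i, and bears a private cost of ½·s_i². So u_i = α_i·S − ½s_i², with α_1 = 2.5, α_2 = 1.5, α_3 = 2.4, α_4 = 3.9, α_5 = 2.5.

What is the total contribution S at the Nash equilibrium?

Hospital i's FOC: ∂u_i/∂s_i = α_i − s_i = 0, so s_i* = α_i.
NE contributions = (2.5, 1.5, 2.4, 3.9, 2.5); S = 12.8.

12.8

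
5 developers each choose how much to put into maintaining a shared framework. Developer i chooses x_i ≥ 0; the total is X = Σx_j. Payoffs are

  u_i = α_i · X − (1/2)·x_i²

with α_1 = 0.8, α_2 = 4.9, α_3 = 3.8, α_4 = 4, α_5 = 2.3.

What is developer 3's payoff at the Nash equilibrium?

Developer i's FOC: ∂u_i/∂x_i = α_i − x_i = 0, so x_i* = α_i.
NE contributions = (0.8, 4.9, 3.8, 4, 2.3); X = 15.8.
u_3 = α_3·X − ½·(x_3)² = 3.8·15.8 − ½·3.8² = 52.82.

52.82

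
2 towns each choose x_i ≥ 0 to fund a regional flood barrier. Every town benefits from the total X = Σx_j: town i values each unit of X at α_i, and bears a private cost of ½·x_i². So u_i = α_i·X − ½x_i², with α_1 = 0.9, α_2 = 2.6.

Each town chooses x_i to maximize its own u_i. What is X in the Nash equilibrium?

3.5

Town i's FOC: ∂u_i/∂x_i = α_i − x_i = 0, so x_i* = α_i.
NE contributions = (0.9, 2.6); X = 3.5.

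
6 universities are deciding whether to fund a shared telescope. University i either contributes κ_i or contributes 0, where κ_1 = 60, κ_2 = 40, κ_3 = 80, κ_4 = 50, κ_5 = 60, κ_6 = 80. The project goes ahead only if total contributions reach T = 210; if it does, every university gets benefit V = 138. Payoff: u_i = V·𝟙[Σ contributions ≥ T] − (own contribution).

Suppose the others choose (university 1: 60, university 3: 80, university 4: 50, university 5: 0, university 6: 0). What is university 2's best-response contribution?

40

Others' total = 190. Contributing 40 brings total to 230 ≥ 210: gain V − κ_2 = 98.
Best response: 40.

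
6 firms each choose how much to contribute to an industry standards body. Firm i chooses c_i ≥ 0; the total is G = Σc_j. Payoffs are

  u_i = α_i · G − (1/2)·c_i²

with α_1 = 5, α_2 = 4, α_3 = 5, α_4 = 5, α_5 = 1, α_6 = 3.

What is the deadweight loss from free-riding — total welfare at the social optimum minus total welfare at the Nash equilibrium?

1108.5

Firm i's FOC: ∂u_i/∂c_i = α_i − c_i = 0, so c_i* = α_i.
NE contributions = (5, 4, 5, 5, 1, 3); G = 23.
W^NE = (Σα)·G − ½Σα_i² = 23² − ½·101 = 478.5.
Planner sets c_i = Σα_j = 23 for every i, so G^SO = 6·23 = 138.
W^SO = (Σα)·G^SO − ½·6·(Σα)² = (6/2)·23² = 1587.
Deadweight loss = W^SO − W^NE = 1108.5.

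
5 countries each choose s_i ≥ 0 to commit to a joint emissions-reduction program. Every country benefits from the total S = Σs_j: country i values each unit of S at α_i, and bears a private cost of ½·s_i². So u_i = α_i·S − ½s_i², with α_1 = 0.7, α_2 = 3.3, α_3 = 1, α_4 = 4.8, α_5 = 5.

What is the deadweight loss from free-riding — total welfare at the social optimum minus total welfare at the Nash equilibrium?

Country i's FOC: ∂u_i/∂s_i = α_i − s_i = 0, so s_i* = α_i.
NE contributions = (0.7, 3.3, 1, 4.8, 5); S = 14.8.
W^NE = (Σα)·S − ½Σα_i² = 14.8² − ½·60.42 = 188.83.
Planner sets s_i = Σα_j = 14.8 for every i, so S^SO = 5·14.8 = 74.
W^SO = (Σα)·S^SO − ½·5·(Σα)² = (5/2)·14.8² = 547.6.
Deadweight loss = W^SO − W^NE = 358.77.

358.77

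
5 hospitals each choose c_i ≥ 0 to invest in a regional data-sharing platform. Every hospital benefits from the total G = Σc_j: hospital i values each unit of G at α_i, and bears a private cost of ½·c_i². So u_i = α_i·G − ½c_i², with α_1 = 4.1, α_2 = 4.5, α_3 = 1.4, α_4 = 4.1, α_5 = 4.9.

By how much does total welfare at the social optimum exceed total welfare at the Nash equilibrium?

Hospital i's FOC: ∂u_i/∂c_i = α_i − c_i = 0, so c_i* = α_i.
NE contributions = (4.1, 4.5, 1.4, 4.1, 4.9); G = 19.
W^NE = (Σα)·G − ½Σα_i² = 19² − ½·79.84 = 321.08.
Planner sets c_i = Σα_j = 19 for every i, so G^SO = 5·19 = 95.
W^SO = (Σα)·G^SO − ½·5·(Σα)² = (5/2)·19² = 902.5.
Deadweight loss = W^SO − W^NE = 581.42.

581.42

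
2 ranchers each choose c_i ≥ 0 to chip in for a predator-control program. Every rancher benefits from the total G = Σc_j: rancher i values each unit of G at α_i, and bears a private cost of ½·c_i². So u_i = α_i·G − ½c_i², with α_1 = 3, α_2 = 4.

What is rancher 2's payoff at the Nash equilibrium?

20

Rancher i's FOC: ∂u_i/∂c_i = α_i − c_i = 0, so c_i* = α_i.
NE contributions = (3, 4); G = 7.
u_2 = α_2·G − ½·(c_2)² = 4·7 − ½·4² = 20.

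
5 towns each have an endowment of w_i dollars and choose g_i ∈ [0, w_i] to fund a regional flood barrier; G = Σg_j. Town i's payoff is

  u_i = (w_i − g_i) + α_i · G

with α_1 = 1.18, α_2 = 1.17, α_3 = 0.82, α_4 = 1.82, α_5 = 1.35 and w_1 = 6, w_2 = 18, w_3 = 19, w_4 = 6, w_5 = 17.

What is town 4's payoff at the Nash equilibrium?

∂u_i/∂g_i = α_i − 1, so town i contributes w_i if α_i > 1, else 0.
α_i > 1 for i ∈ {1, 2, 4, 5}; NE contributions (6, 18, 0, 6, 17), G = 47.
u_4 = (6 − 6) + 1.82·47 = 85.54.

85.54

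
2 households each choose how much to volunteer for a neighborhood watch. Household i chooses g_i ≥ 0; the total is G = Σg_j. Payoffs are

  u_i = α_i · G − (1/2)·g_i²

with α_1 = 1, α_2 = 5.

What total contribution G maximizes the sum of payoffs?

Planner FOC: ∂(Σu_j)/∂g_i = (Σα_j) − g_i = 0, so g_i^SO = Σα_j = 6 for every i; G^SO = 12.

12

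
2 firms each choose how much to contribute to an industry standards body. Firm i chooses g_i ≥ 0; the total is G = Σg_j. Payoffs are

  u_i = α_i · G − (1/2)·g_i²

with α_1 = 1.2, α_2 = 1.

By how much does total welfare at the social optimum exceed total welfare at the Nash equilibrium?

1.22

Firm i's FOC: ∂u_i/∂g_i = α_i − g_i = 0, so g_i* = α_i.
NE contributions = (1.2, 1); G = 2.2.
W^NE = (Σα)·G − ½Σα_i² = 2.2² − ½·2.44 = 3.62.
Planner sets g_i = Σα_j = 2.2 for every i, so G^SO = 2·2.2 = 4.4.
W^SO = (Σα)·G^SO − ½·2·(Σα)² = (2/2)·2.2² = 4.84.
Deadweight loss = W^SO − W^NE = 1.22.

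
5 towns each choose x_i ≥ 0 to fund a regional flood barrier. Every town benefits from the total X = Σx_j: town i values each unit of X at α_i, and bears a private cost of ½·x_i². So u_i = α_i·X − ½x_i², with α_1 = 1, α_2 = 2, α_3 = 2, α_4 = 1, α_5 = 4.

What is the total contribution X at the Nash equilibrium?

Town i's FOC: ∂u_i/∂x_i = α_i − x_i = 0, so x_i* = α_i.
NE contributions = (1, 2, 2, 1, 4); X = 10.

10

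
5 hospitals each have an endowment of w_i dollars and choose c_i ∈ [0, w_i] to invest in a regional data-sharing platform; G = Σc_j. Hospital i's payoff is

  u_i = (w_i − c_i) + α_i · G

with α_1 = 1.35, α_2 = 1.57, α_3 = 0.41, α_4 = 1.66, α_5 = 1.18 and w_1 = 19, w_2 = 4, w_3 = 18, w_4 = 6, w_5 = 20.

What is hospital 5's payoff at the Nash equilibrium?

57.82

∂u_i/∂c_i = α_i − 1, so hospital i contributes w_i if α_i > 1, else 0.
α_i > 1 for i ∈ {1, 2, 4, 5}; NE contributions (19, 4, 0, 6, 20), G = 49.
u_5 = (20 − 20) + 1.18·49 = 57.82.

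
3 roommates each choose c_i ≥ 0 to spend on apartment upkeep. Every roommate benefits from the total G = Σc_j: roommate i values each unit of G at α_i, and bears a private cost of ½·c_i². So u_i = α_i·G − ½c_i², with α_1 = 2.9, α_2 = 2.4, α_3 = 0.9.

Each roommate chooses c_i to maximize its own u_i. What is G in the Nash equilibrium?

6.2

Roommate i's FOC: ∂u_i/∂c_i = α_i − c_i = 0, so c_i* = α_i.
NE contributions = (2.9, 2.4, 0.9); G = 6.2.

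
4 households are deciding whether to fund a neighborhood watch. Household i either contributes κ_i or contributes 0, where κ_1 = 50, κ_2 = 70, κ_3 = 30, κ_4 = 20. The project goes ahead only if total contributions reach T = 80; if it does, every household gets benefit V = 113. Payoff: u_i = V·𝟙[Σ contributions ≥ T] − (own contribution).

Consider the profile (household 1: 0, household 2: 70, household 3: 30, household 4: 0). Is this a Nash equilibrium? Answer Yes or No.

Yes

Total = 100 ≥ 80: provided.
Household 1 (pledges 0, payoff 113): pledging 50 → total 150, payoff 63. No gain.
Household 2 (pledges 70, payoff 43): dropping to 0 → total 30, payoff 0. No gain.
Household 3 (pledges 30, payoff 83): dropping to 0 → total 70, payoff 0. No gain.
Household 4 (pledges 0, payoff 113): pledging 20 → total 120, payoff 93. No gain.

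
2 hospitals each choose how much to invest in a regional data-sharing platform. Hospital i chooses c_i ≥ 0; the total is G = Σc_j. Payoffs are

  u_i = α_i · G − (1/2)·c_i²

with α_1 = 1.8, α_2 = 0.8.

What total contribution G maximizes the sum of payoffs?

Planner FOC: ∂(Σu_j)/∂c_i = (Σα_j) − c_i = 0, so c_i^SO = Σα_j = 2.6 for every i; G^SO = 5.2.

5.2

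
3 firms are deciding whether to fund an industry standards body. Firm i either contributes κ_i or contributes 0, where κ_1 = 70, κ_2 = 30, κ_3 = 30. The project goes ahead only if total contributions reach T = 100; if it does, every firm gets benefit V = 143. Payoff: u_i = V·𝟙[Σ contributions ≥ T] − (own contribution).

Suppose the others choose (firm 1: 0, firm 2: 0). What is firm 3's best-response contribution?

Others' total = 0. Even contributing 30 gives 30 < 100: no benefit either way.
Best response: 0.

0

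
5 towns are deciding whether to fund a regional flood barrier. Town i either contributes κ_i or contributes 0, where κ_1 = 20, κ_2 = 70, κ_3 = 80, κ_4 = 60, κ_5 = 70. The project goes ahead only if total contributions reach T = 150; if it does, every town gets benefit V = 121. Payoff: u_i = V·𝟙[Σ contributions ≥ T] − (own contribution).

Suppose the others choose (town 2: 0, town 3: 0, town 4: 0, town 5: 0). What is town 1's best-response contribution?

Others' total = 0. Even contributing 20 gives 20 < 150: no benefit either way.
Best response: 0.

0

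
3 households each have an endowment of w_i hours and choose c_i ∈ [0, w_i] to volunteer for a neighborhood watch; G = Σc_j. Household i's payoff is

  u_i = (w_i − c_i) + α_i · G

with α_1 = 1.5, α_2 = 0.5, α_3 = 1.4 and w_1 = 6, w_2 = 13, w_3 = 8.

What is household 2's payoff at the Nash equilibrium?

20

∂u_i/∂c_i = α_i − 1, so household i contributes w_i if α_i > 1, else 0.
α_i > 1 for i ∈ {1, 3}; NE contributions (6, 0, 8), G = 14.
u_2 = (13 − 0) + 0.5·14 = 20.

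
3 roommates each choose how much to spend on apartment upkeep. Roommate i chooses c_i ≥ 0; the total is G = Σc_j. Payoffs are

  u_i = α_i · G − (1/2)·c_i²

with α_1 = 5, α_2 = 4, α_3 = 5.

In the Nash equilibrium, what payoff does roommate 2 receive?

Roommate i's FOC: ∂u_i/∂c_i = α_i − c_i = 0, so c_i* = α_i.
NE contributions = (5, 4, 5); G = 14.
u_2 = α_2·G − ½·(c_2)² = 4·14 − ½·4² = 48.

48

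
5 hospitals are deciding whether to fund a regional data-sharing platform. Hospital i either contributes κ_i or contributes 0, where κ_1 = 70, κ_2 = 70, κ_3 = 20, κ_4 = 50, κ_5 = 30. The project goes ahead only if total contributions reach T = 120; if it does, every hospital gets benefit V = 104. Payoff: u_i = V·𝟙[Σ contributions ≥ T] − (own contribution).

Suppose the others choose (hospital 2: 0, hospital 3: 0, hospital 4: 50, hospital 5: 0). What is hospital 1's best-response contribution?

70

Others' total = 50. Contributing 70 brings total to 120 ≥ 120: gain V − κ_1 = 34.
Best response: 70.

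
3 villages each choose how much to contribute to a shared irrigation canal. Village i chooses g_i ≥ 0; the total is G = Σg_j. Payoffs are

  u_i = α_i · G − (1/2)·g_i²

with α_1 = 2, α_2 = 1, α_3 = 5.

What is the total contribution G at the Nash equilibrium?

8

Village i's FOC: ∂u_i/∂g_i = α_i − g_i = 0, so g_i* = α_i.
NE contributions = (2, 1, 5); G = 8.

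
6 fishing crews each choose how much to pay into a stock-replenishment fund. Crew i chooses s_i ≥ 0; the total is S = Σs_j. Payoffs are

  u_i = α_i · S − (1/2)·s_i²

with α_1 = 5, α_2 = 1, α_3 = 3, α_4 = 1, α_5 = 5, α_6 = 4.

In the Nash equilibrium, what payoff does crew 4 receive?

Crew i's FOC: ∂u_i/∂s_i = α_i − s_i = 0, so s_i* = α_i.
NE contributions = (5, 1, 3, 1, 5, 4); S = 19.
u_4 = α_4·S − ½·(s_4)² = 1·19 − ½·1² = 18.5.

18.5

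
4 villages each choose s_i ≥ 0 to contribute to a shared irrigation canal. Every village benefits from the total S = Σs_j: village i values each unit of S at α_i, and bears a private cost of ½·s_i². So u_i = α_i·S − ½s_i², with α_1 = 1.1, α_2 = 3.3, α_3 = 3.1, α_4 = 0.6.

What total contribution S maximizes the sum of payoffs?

Planner FOC: ∂(Σu_j)/∂s_i = (Σα_j) − s_i = 0, so s_i^SO = Σα_j = 8.1 for every i; S^SO = 32.4.

32.4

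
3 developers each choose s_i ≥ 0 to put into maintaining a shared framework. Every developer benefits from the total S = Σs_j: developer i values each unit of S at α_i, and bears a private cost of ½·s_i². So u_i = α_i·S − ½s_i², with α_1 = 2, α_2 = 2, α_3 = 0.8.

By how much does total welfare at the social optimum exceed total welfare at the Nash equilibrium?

15.84

Developer i's FOC: ∂u_i/∂s_i = α_i − s_i = 0, so s_i* = α_i.
NE contributions = (2, 2, 0.8); S = 4.8.
W^NE = (Σα)·S − ½Σα_i² = 4.8² − ½·8.64 = 18.72.
Planner sets s_i = Σα_j = 4.8 for every i, so S^SO = 3·4.8 = 14.4.
W^SO = (Σα)·S^SO − ½·3·(Σα)² = (3/2)·4.8² = 34.56.
Deadweight loss = W^SO − W^NE = 15.84.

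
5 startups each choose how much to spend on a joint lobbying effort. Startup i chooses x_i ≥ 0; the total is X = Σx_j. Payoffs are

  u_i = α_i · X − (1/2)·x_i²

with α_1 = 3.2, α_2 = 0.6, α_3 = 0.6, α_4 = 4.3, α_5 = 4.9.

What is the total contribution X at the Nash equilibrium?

Startup i's FOC: ∂u_i/∂x_i = α_i − x_i = 0, so x_i* = α_i.
NE contributions = (3.2, 0.6, 0.6, 4.3, 4.9); X = 13.6.

13.6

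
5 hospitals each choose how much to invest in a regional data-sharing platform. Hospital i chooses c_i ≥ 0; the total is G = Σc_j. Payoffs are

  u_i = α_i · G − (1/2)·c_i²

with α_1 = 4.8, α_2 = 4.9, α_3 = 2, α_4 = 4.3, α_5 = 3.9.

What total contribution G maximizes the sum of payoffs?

99.5

Planner FOC: ∂(Σu_j)/∂c_i = (Σα_j) − c_i = 0, so c_i^SO = Σα_j = 19.9 for every i; G^SO = 99.5.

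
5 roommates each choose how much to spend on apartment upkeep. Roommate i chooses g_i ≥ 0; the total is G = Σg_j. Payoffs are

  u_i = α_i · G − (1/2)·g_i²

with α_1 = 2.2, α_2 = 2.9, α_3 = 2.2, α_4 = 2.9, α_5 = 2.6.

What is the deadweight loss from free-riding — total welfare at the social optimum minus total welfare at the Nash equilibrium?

Roommate i's FOC: ∂u_i/∂g_i = α_i − g_i = 0, so g_i* = α_i.
NE contributions = (2.2, 2.9, 2.2, 2.9, 2.6); G = 12.8.
W^NE = (Σα)·G − ½Σα_i² = 12.8² − ½·33.26 = 147.21.
Planner sets g_i = Σα_j = 12.8 for every i, so G^SO = 5·12.8 = 64.
W^SO = (Σα)·G^SO − ½·5·(Σα)² = (5/2)·12.8² = 409.6.
Deadweight loss = W^SO − W^NE = 262.39.

262.39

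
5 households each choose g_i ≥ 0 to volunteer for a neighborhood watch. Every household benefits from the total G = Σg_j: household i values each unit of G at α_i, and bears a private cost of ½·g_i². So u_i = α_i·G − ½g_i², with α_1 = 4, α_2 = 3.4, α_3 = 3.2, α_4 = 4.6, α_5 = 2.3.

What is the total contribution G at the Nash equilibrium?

17.5

Household i's FOC: ∂u_i/∂g_i = α_i − g_i = 0, so g_i* = α_i.
NE contributions = (4, 3.4, 3.2, 4.6, 2.3); G = 17.5.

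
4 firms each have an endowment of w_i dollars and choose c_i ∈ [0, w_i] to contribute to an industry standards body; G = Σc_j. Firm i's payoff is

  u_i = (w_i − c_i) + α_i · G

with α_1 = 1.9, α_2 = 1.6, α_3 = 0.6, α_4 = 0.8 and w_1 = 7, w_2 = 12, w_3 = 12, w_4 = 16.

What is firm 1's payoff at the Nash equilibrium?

∂u_i/∂c_i = α_i − 1, so firm i contributes w_i if α_i > 1, else 0.
α_i > 1 for i ∈ {1, 2}; NE contributions (7, 12, 0, 0), G = 19.
u_1 = (7 − 7) + 1.9·19 = 36.1.

36.1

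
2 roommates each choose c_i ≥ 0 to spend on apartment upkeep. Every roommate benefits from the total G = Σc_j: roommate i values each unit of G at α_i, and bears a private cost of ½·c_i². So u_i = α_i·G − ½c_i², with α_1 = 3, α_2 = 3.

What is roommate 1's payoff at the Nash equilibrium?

13.5

Roommate i's FOC: ∂u_i/∂c_i = α_i − c_i = 0, so c_i* = α_i.
NE contributions = (3, 3); G = 6.
u_1 = α_1·G − ½·(c_1)² = 3·6 − ½·3² = 13.5.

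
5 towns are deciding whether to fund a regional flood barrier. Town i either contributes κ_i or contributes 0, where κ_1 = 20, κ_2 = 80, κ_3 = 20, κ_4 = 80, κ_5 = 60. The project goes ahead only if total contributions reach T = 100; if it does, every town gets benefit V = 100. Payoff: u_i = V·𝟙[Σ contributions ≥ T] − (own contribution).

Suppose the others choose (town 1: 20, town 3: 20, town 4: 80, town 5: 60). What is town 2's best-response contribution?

0

Others' total = 180 ≥ 100; contributing adds cost 80 for no extra benefit.
Best response: 0.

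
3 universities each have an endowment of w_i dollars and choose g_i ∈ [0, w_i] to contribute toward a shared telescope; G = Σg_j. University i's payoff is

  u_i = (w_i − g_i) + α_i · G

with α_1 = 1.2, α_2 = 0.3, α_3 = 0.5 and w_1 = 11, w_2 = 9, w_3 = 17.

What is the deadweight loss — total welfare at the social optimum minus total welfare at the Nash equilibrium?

∂u_i/∂g_i = α_i − 1, so university i contributes w_i if α_i > 1, else 0.
α_i > 1 for i ∈ {1}; NE contributions (11, 0, 0), G = 11.
W^NE = Σw_i − G^NE + (Σα_i)·G^NE = 37 + 1·11 = 48.
Planner: ∂(Σu_j)/∂g_i = Σα_j − 1 = 1 > 0, so everyone contributes w_i; G^SO = 37, W^SO = 37 + 1·37 = 74.
Deadweight loss = 26.

26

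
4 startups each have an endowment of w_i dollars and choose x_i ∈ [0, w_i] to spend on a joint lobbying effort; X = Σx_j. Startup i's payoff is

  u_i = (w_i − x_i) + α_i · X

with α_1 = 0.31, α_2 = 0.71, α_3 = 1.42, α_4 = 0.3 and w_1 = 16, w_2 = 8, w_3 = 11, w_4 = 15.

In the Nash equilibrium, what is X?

11

∂u_i/∂x_i = α_i − 1, so startup i contributes w_i if α_i > 1, else 0.
α_i > 1 for i ∈ {3}; NE contributions (0, 0, 11, 0), X = 11.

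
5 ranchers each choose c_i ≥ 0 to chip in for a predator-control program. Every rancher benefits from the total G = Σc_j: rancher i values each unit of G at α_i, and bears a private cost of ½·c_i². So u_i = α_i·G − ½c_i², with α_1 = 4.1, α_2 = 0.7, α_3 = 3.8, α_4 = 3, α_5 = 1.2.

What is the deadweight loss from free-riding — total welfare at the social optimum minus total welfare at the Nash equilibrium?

Rancher i's FOC: ∂u_i/∂c_i = α_i − c_i = 0, so c_i* = α_i.
NE contributions = (4.1, 0.7, 3.8, 3, 1.2); G = 12.8.
W^NE = (Σα)·G − ½Σα_i² = 12.8² − ½·42.18 = 142.75.
Planner sets c_i = Σα_j = 12.8 for every i, so G^SO = 5·12.8 = 64.
W^SO = (Σα)·G^SO − ½·5·(Σα)² = (5/2)·12.8² = 409.6.
Deadweight loss = W^SO − W^NE = 266.85.

266.85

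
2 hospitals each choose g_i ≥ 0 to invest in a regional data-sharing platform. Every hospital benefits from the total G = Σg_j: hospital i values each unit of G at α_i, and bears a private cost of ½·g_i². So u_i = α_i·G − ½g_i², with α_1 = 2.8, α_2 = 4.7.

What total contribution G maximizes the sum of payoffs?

Planner FOC: ∂(Σu_j)/∂g_i = (Σα_j) − g_i = 0, so g_i^SO = Σα_j = 7.5 for every i; G^SO = 15.

15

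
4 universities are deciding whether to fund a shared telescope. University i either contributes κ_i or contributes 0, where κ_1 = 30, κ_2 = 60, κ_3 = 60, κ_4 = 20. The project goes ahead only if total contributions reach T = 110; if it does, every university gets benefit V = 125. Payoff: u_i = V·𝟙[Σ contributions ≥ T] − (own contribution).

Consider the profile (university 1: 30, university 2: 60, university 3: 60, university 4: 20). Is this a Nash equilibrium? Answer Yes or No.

Total = 170 ≥ 110: provided.
University 1 (pledges 30, payoff 95): dropping to 0 → total 140, payoff 125. Profitable deviation.

No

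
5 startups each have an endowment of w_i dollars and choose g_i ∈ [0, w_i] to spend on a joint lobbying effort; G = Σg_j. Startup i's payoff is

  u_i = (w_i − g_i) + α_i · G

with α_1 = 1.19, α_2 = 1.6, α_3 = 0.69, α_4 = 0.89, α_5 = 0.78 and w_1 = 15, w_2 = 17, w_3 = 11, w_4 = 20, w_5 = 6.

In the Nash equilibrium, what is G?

32

∂u_i/∂g_i = α_i − 1, so startup i contributes w_i if α_i > 1, else 0.
α_i > 1 for i ∈ {1, 2}; NE contributions (15, 17, 0, 0, 0), G = 32.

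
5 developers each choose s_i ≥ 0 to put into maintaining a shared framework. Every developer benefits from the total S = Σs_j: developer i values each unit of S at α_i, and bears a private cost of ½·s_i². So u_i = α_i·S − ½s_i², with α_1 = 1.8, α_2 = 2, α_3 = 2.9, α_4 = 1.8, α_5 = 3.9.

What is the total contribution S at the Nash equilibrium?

Developer i's FOC: ∂u_i/∂s_i = α_i − s_i = 0, so s_i* = α_i.
NE contributions = (1.8, 2, 2.9, 1.8, 3.9); S = 12.4.

12.4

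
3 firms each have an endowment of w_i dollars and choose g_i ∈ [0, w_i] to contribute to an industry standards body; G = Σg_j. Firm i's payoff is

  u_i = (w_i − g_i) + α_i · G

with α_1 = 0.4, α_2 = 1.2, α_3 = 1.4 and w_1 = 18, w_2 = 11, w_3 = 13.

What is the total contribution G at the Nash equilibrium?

∂u_i/∂g_i = α_i − 1, so firm i contributes w_i if α_i > 1, else 0.
α_i > 1 for i ∈ {2, 3}; NE contributions (0, 11, 13), G = 24.

24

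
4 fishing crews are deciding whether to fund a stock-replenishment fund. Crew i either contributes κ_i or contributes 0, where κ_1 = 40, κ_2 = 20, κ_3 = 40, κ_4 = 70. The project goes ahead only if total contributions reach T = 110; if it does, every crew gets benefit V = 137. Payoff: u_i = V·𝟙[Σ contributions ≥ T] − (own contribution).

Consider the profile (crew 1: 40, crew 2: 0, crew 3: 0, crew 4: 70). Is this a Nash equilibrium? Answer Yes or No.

Yes

Total = 110 ≥ 110: provided.
Crew 1 (pledges 40, payoff 97): dropping to 0 → total 70, payoff 0. No gain.
Crew 2 (pledges 0, payoff 137): pledging 20 → total 130, payoff 117. No gain.
Crew 3 (pledges 0, payoff 137): pledging 40 → total 150, payoff 97. No gain.
Crew 4 (pledges 70, payoff 67): dropping to 0 → total 40, payoff 0. No gain.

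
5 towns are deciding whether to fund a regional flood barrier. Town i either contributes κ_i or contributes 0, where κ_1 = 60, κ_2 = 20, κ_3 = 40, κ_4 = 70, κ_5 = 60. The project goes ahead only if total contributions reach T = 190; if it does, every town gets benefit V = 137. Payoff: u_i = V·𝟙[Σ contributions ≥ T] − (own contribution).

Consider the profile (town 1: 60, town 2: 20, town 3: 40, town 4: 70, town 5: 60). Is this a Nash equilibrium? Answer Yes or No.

No

Total = 250 ≥ 190: provided.
Town 1 (pledges 60, payoff 77): dropping to 0 → total 190, payoff 137. Profitable deviation.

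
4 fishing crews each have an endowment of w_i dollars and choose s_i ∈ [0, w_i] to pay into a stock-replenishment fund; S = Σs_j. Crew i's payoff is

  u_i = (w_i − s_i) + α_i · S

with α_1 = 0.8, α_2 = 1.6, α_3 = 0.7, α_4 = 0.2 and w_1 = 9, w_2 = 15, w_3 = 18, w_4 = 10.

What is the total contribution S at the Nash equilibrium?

15

∂u_i/∂s_i = α_i − 1, so crew i contributes w_i if α_i > 1, else 0.
α_i > 1 for i ∈ {2}; NE contributions (0, 15, 0, 0), S = 15.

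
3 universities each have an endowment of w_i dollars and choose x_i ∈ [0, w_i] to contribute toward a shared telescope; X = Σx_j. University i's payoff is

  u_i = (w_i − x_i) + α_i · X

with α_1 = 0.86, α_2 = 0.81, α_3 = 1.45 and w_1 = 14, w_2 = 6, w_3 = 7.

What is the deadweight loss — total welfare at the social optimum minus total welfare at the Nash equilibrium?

∂u_i/∂x_i = α_i − 1, so university i contributes w_i if α_i > 1, else 0.
α_i > 1 for i ∈ {3}; NE contributions (0, 0, 7), X = 7.
W^NE = Σw_i − X^NE + (Σα_i)·X^NE = 27 + 2.12·7 = 41.84.
Planner: ∂(Σu_j)/∂x_i = Σα_j − 1 = 2.12 > 0, so everyone contributes w_i; X^SO = 27, W^SO = 27 + 2.12·27 = 84.24.
Deadweight loss = 42.4.

42.4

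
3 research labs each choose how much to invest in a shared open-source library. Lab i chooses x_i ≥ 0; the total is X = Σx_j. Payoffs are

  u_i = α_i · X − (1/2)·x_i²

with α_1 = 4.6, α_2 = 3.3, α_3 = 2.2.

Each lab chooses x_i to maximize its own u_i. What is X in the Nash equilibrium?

Lab i's FOC: ∂u_i/∂x_i = α_i − x_i = 0, so x_i* = α_i.
NE contributions = (4.6, 3.3, 2.2); X = 10.1.

10.1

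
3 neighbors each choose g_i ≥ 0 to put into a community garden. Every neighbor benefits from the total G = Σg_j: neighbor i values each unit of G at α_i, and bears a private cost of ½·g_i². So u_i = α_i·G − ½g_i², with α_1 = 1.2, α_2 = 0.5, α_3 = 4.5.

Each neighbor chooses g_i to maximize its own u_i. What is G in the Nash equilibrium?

6.2

Neighbor i's FOC: ∂u_i/∂g_i = α_i − g_i = 0, so g_i* = α_i.
NE contributions = (1.2, 0.5, 4.5); G = 6.2.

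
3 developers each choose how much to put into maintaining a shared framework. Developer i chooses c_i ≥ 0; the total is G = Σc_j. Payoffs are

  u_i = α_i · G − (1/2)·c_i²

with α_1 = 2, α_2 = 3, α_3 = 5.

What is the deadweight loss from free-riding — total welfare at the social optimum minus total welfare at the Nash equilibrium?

69

Developer i's FOC: ∂u_i/∂c_i = α_i − c_i = 0, so c_i* = α_i.
NE contributions = (2, 3, 5); G = 10.
W^NE = (Σα)·G − ½Σα_i² = 10² − ½·38 = 81.
Planner sets c_i = Σα_j = 10 for every i, so G^SO = 3·10 = 30.
W^SO = (Σα)·G^SO − ½·3·(Σα)² = (3/2)·10² = 150.
Deadweight loss = W^SO − W^NE = 69.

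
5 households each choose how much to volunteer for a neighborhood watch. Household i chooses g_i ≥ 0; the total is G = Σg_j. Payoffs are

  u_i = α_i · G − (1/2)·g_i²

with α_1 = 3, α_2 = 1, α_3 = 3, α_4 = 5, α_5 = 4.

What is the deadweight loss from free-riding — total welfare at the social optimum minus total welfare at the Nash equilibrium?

Household i's FOC: ∂u_i/∂g_i = α_i − g_i = 0, so g_i* = α_i.
NE contributions = (3, 1, 3, 5, 4); G = 16.
W^NE = (Σα)·G − ½Σα_i² = 16² − ½·60 = 226.
Planner sets g_i = Σα_j = 16 for every i, so G^SO = 5·16 = 80.
W^SO = (Σα)·G^SO − ½·5·(Σα)² = (5/2)·16² = 640.
Deadweight loss = W^SO − W^NE = 414.

414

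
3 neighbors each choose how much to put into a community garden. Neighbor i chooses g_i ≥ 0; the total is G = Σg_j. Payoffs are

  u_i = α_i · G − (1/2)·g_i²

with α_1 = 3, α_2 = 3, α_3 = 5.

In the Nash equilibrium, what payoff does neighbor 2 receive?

28.5

Neighbor i's FOC: ∂u_i/∂g_i = α_i − g_i = 0, so g_i* = α_i.
NE contributions = (3, 3, 5); G = 11.
u_2 = α_2·G − ½·(g_2)² = 3·11 − ½·3² = 28.5.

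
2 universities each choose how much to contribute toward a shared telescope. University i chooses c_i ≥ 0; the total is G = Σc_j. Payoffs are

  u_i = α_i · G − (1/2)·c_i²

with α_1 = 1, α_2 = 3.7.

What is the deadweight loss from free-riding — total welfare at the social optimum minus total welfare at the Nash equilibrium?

7.345

University i's FOC: ∂u_i/∂c_i = α_i − c_i = 0, so c_i* = α_i.
NE contributions = (1, 3.7); G = 4.7.
W^NE = (Σα)·G − ½Σα_i² = 4.7² − ½·14.69 = 14.745.
Planner sets c_i = Σα_j = 4.7 for every i, so G^SO = 2·4.7 = 9.4.
W^SO = (Σα)·G^SO − ½·2·(Σα)² = (2/2)·4.7² = 22.09.
Deadweight loss = W^SO − W^NE = 7.345.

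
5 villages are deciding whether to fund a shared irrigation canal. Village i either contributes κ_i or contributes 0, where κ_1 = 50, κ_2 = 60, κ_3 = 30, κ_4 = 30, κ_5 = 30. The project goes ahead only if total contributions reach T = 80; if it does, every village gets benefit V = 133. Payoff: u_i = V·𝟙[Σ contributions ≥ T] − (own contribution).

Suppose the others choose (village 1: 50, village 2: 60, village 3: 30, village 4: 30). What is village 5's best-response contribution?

Others' total = 170 ≥ 80; contributing adds cost 30 for no extra benefit.
Best response: 0.

0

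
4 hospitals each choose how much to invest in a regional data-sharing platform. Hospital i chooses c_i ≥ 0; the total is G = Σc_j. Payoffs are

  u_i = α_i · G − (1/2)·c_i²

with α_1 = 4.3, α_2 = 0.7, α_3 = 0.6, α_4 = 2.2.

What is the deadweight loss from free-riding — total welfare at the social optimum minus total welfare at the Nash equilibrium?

Hospital i's FOC: ∂u_i/∂c_i = α_i − c_i = 0, so c_i* = α_i.
NE contributions = (4.3, 0.7, 0.6, 2.2); G = 7.8.
W^NE = (Σα)·G − ½Σα_i² = 7.8² − ½·24.18 = 48.75.
Planner sets c_i = Σα_j = 7.8 for every i, so G^SO = 4·7.8 = 31.2.
W^SO = (Σα)·G^SO − ½·4·(Σα)² = (4/2)·7.8² = 121.68.
Deadweight loss = W^SO − W^NE = 72.93.

72.93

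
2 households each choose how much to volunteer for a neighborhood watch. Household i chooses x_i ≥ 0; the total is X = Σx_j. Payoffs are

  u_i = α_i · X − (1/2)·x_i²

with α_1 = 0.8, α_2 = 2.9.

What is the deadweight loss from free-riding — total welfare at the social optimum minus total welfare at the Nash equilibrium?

4.525

Household i's FOC: ∂u_i/∂x_i = α_i − x_i = 0, so x_i* = α_i.
NE contributions = (0.8, 2.9); X = 3.7.
W^NE = (Σα)·X − ½Σα_i² = 3.7² − ½·9.05 = 9.165.
Planner sets x_i = Σα_j = 3.7 for every i, so X^SO = 2·3.7 = 7.4.
W^SO = (Σα)·X^SO − ½·2·(Σα)² = (2/2)·3.7² = 13.69.
Deadweight loss = W^SO − W^NE = 4.525.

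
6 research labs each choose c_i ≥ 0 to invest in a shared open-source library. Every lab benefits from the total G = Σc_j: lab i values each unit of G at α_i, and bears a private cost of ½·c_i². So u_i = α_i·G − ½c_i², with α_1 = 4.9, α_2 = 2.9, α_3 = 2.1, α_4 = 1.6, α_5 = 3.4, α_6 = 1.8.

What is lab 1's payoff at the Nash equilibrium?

Lab i's FOC: ∂u_i/∂c_i = α_i − c_i = 0, so c_i* = α_i.
NE contributions = (4.9, 2.9, 2.1, 1.6, 3.4, 1.8); G = 16.7.
u_1 = α_1·G − ½·(c_1)² = 4.9·16.7 − ½·4.9² = 69.825.

69.825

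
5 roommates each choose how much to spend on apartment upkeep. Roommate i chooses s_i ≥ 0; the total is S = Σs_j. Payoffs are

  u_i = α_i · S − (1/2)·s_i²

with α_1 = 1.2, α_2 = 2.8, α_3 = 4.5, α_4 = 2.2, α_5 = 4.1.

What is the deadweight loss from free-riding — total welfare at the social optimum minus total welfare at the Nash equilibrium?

Roommate i's FOC: ∂u_i/∂s_i = α_i − s_i = 0, so s_i* = α_i.
NE contributions = (1.2, 2.8, 4.5, 2.2, 4.1); S = 14.8.
W^NE = (Σα)·S − ½Σα_i² = 14.8² − ½·51.18 = 193.45.
Planner sets s_i = Σα_j = 14.8 for every i, so S^SO = 5·14.8 = 74.
W^SO = (Σα)·S^SO − ½·5·(Σα)² = (5/2)·14.8² = 547.6.
Deadweight loss = W^SO − W^NE = 354.15.

354.15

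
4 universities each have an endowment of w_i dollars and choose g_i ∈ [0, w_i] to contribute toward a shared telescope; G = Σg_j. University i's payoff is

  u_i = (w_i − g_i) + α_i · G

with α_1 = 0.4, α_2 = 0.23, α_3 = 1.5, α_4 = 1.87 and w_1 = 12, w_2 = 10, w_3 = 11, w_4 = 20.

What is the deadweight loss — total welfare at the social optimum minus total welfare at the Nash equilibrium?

∂u_i/∂g_i = α_i − 1, so university i contributes w_i if α_i > 1, else 0.
α_i > 1 for i ∈ {3, 4}; NE contributions (0, 0, 11, 20), G = 31.
W^NE = Σw_i − G^NE + (Σα_i)·G^NE = 53 + 3·31 = 146.
Planner: ∂(Σu_j)/∂g_i = Σα_j − 1 = 3 > 0, so everyone contributes w_i; G^SO = 53, W^SO = 53 + 3·53 = 212.
Deadweight loss = 66.

66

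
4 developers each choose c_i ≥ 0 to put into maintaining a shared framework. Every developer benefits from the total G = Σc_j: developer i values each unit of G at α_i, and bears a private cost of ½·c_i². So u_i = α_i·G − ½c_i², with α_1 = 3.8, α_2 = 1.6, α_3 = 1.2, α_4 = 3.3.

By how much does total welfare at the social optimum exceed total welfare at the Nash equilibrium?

112.675

Developer i's FOC: ∂u_i/∂c_i = α_i − c_i = 0, so c_i* = α_i.
NE contributions = (3.8, 1.6, 1.2, 3.3); G = 9.9.
W^NE = (Σα)·G − ½Σα_i² = 9.9² − ½·29.33 = 83.345.
Planner sets c_i = Σα_j = 9.9 for every i, so G^SO = 4·9.9 = 39.6.
W^SO = (Σα)·G^SO − ½·4·(Σα)² = (4/2)·9.9² = 196.02.
Deadweight loss = W^SO − W^NE = 112.675.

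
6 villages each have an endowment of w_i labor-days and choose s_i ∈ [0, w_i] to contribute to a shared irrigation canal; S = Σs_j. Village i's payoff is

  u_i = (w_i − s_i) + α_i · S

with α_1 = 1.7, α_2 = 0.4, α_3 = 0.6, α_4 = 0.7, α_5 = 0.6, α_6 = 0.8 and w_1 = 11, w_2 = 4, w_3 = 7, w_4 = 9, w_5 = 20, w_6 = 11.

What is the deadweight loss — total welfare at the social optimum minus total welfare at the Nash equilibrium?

193.8

∂u_i/∂s_i = α_i − 1, so village i contributes w_i if α_i > 1, else 0.
α_i > 1 for i ∈ {1}; NE contributions (11, 0, 0, 0, 0, 0), S = 11.
W^NE = Σw_i − S^NE + (Σα_i)·S^NE = 62 + 3.8·11 = 103.8.
Planner: ∂(Σu_j)/∂s_i = Σα_j − 1 = 3.8 > 0, so everyone contributes w_i; S^SO = 62, W^SO = 62 + 3.8·62 = 297.6.
Deadweight loss = 193.8.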